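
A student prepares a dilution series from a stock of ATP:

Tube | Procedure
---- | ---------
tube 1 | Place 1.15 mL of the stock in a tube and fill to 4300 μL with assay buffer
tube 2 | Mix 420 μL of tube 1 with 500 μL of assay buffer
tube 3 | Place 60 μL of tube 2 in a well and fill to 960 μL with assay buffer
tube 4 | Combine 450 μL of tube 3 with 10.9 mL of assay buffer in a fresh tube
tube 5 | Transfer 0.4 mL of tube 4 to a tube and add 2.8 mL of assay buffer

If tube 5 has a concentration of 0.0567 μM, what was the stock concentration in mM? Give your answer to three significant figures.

1.50 mM

Step 1: 1.15 mL brought to 4300 μL → factor 4.3/1.15 = 3.7391
Step 2: 420 μL + 500 μL = 920 μL total → factor 920/420 = 2.1905
Step 3: 60 μL brought to 960 μL → factor 960/60 = 16
Step 4: 450 μL + 10.9 mL = 11350 μL total → factor 11350/450 = 25.222
Step 5: 0.4 mL + 2.8 mL = 3.2 mL total → factor 3.2/0.4 = 8
Overall dilution factor = 3.7391 × 2.1905 × 16 × 25.222 × 8 = 26442
Stock = 0.0567 μM × 26442 = 1499 μM = 1.50 mM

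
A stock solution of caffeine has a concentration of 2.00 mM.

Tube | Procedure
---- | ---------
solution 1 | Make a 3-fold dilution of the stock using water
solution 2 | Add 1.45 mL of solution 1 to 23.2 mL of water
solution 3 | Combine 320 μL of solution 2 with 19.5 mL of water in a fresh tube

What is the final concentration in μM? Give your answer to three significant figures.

Step 1: 3-fold → factor 3
Step 2: 1.45 mL + 23.2 mL = 24.65 mL total → factor 24.65/1.45 = 17
Step 3: 320 μL + 19.5 mL = 19820 μL total → factor 19820/320 = 61.938
Overall dilution factor = 3 × 17 × 61.938 = 3158.8
Final = 2.00 mM / 3158.8 = 0.0006331 mM = 0.633 μM

0.633 μM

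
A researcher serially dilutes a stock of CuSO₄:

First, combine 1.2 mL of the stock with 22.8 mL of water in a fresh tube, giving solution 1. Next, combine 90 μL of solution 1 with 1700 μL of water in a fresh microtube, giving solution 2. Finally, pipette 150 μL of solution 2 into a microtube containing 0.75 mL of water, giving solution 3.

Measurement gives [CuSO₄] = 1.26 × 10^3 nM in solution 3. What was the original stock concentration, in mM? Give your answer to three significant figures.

3.01 mM

Step 1: 1.2 mL + 22.8 mL = 24 mL total → factor 24/1.2 = 20
Step 2: 90 μL + 1700 μL = 1790 μL total → factor 1790/90 = 19.889
Step 3: 150 μL + 0.75 mL = 900 μL total → factor 900/150 = 6
Overall dilution factor = 20 × 19.889 × 6 = 2386.7
Stock = 1.26 × 10^3 nM × 2386.7 = 3.007 × 10^6 nM = 3.01 mM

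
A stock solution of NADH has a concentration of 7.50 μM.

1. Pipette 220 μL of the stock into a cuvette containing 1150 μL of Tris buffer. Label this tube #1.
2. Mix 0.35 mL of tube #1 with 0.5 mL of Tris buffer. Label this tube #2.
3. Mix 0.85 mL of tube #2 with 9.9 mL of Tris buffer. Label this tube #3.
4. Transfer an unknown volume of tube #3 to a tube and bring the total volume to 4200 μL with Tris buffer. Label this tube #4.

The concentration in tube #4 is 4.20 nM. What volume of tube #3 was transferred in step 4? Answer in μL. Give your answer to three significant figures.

Step 1: 220 μL + 1150 μL = 1370 μL total → factor 1370/220 = 6.2273
Step 2: 0.35 mL + 0.5 mL = 0.85 mL total → factor 0.85/0.35 = 2.4286
Step 3: 0.85 mL + 9.9 mL = 10.75 mL total → factor 10.75/0.85 = 12.647
Step 4: v brought to 4200 μL → factor = 4200 μL/v
Product of known-step factors = 191.27
Overall factor = 7.50 μM / (4.20 nM) = 1785.7
Step-4 factor = 1785.7 / 191.27 = 9.3363
v = 4200 μL / 9.3363 = 450 μL

450 μL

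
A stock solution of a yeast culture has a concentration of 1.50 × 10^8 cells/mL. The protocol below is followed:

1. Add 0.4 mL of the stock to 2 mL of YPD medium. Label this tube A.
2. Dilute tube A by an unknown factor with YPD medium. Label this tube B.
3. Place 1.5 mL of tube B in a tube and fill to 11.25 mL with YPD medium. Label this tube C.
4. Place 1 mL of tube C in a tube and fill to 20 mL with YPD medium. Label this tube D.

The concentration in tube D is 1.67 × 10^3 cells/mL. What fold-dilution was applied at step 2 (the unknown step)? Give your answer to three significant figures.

99.8-fold

Step 1: 0.4 mL + 2 mL = 2.4 mL total → factor 2.4/0.4 = 6
Step 2: unknown factor x
Step 3: 1.5 mL brought to 11.25 mL → factor 11.25/1.5 = 7.5
Step 4: 1 mL brought to 20 mL → factor 20/1 = 20
Product of known-step factors = 900
Overall factor = 1.50 × 10^8 cells/mL / (1.67 × 10^3 cells/mL) = 89820
x = 89820 / 900 = 99.8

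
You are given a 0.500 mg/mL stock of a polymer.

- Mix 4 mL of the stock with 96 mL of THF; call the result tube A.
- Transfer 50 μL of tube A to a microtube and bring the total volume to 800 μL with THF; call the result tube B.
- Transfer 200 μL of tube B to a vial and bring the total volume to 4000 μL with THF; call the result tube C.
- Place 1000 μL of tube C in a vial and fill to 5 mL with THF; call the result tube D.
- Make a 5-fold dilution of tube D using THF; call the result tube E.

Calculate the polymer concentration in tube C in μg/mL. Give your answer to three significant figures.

0.0625 μg/mL

Step 1: 4 mL + 96 mL = 100 mL total → factor 100/4 = 25
Step 2: 50 μL brought to 800 μL → factor 800/50 = 16
Step 3: 200 μL brought to 4000 μL → factor 4000/200 = 20
Dilution factor through tube C = 25 × 16 × 20 = 8000
[tube C] = 0.500 mg/mL / 8000 = 6.250 × 10^-5 mg/mL = 0.0625 μg/mL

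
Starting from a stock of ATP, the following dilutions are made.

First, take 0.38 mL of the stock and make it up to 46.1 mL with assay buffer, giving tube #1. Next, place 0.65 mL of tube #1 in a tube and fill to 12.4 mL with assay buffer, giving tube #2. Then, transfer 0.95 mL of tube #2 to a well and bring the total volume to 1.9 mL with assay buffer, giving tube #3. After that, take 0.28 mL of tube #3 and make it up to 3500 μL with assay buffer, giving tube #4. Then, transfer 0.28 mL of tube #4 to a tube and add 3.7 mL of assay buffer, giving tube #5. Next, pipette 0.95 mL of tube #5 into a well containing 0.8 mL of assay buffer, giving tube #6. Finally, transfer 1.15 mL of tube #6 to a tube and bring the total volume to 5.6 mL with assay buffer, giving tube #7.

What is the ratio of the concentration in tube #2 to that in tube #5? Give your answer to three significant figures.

355

Step 1: 0.38 mL brought to 46.1 mL → factor 46.1/0.38 = 121.32
Step 2: 0.65 mL brought to 12.4 mL → factor 12.4/0.65 = 19.077
Step 3: 0.95 mL brought to 1.9 mL → factor 1.9/0.95 = 2
Step 4: 0.28 mL brought to 3500 μL → factor 3.5/0.28 = 12.5
Step 5: 0.28 mL + 3.7 mL = 3.98 mL total → factor 3.98/0.28 = 14.214
Dilution factor to tube #2 = 2314.3; to tube #5 = 8.2241 × 10^5
[tube #2]/[tube #5] = (factor to tube #5)/(factor to tube #2) = 8.2241 × 10^5/2314.3 = 355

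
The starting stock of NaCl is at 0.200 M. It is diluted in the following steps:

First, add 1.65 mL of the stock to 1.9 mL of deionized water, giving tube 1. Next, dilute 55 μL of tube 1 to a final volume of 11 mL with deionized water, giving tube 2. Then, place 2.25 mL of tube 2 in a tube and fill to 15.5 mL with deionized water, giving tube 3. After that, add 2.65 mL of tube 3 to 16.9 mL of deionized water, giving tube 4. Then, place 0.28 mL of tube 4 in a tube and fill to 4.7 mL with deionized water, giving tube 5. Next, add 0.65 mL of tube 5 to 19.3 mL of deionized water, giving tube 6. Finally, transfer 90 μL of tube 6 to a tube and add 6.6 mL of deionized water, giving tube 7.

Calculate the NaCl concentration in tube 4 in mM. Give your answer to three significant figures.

0.00915 mM

Step 1: 1.65 mL + 1.9 mL = 3.55 mL total → factor 3.55/1.65 = 2.1515
Step 2: 55 μL brought to 11 mL → factor 11000/55 = 200
Step 3: 2.25 mL brought to 15.5 mL → factor 15.5/2.25 = 6.8889
Step 4: 2.65 mL + 16.9 mL = 19.55 mL total → factor 19.55/2.65 = 7.3774
Dilution factor through tube 4 = 2.1515 × 200 × 6.8889 × 7.3774 = 21869
[tube 4] = 0.200 M / 21869 = 9.145 × 10^-6 M = 0.00915 mM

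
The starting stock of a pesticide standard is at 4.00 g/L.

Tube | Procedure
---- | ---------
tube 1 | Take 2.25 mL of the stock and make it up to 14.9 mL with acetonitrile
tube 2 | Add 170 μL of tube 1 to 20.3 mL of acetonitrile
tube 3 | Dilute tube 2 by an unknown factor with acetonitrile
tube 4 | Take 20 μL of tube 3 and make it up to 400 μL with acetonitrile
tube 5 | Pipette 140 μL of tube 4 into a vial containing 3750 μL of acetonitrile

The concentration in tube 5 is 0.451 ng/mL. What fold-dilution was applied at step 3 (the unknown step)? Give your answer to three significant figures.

20.0-fold

Step 1: 2.25 mL brought to 14.9 mL → factor 14.9/2.25 = 6.6222
Step 2: 170 μL + 20.3 mL = 20470 μL total → factor 20470/170 = 120.41
Step 3: unknown factor x
Step 4: 20 μL brought to 400 μL → factor 400/20 = 20
Step 5: 140 μL + 3750 μL = 3890 μL total → factor 3890/140 = 27.786
Product of known-step factors = 4.4312 × 10^5
Overall factor = 4.00 g/L / (0.451 ng/mL) = 8.8692 × 10^6
x = 8.8692 × 10^6 / 4.4312 × 10^5 = 20.0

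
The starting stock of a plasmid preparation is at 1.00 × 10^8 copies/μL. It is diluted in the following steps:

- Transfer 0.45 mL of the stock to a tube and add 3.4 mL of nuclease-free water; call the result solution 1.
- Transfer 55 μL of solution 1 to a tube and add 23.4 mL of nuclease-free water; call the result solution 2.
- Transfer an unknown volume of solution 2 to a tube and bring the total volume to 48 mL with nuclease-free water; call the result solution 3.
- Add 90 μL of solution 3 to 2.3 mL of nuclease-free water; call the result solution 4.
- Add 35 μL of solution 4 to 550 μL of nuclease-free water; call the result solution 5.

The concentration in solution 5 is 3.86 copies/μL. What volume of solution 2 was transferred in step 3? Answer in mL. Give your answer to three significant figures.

Step 1: 0.45 mL + 3.4 mL = 3.85 mL total → factor 3.85/0.45 = 8.5556
Step 2: 55 μL + 23.4 mL = 23455 μL total → factor 23455/55 = 426.45
Step 3: v brought to 48 mL → factor = 48 mL/v
Step 4: 90 μL + 2.3 mL = 2390 μL total → factor 2390/90 = 26.556
Step 5: 35 μL + 550 μL = 585 μL total → factor 585/35 = 16.714
Product of known-step factors = 1.6194 × 10^6
Overall factor = 1.00 × 10^8 copies/μL / (3.86 copies/μL) = 2.5907 × 10^7
Step-3 factor = 2.5907 × 10^7 / 1.6194 × 10^6 = 15.997
v = 48 mL / 15.997 = 3.00 mL

3.00 mL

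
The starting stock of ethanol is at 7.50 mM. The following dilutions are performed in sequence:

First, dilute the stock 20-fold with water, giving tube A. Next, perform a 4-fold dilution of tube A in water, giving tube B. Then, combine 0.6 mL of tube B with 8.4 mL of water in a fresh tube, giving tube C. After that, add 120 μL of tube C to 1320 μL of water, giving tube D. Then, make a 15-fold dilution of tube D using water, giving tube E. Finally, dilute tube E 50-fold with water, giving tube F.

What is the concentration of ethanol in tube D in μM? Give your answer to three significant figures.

Step 1: 20-fold → factor 20
Step 2: 4-fold → factor 4
Step 3: 0.6 mL + 8.4 mL = 9 mL total → factor 9/0.6 = 15
Step 4: 120 μL + 1320 μL = 1440 μL total → factor 1440/120 = 12
Dilution factor through tube D = 20 × 4 × 15 × 12 = 14400
[tube D] = 7.50 mM / 14400 = 0.0005208 mM = 0.521 μM

0.521 μM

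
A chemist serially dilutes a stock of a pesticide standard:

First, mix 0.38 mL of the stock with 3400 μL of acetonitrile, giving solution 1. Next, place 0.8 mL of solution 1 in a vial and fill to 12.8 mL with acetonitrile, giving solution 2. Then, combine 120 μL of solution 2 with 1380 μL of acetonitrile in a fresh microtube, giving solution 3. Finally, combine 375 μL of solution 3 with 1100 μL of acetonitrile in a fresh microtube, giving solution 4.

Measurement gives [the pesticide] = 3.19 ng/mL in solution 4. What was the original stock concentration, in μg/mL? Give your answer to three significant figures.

Step 1: 0.38 mL + 3400 μL = 3.78 mL total → factor 3.78/0.38 = 9.9474
Step 2: 0.8 mL brought to 12.8 mL → factor 12.8/0.8 = 16
Step 3: 120 μL + 1380 μL = 1500 μL total → factor 1500/120 = 12.5
Step 4: 375 μL + 1100 μL = 1475 μL total → factor 1475/375 = 3.9333
Overall dilution factor = 9.9474 × 16 × 12.5 × 3.9333 = 7825.3
Stock = 3.19 ng/mL × 7825.3 = 2.496 × 10^4 ng/mL = 25.0 μg/mL

25.0 μg/mL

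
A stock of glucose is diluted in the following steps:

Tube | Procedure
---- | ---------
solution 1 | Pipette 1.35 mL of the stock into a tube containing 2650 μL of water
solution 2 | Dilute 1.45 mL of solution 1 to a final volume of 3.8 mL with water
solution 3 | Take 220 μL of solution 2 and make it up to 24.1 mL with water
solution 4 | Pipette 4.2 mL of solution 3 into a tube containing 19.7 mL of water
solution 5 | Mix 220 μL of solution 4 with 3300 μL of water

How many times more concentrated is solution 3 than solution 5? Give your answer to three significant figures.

91.0

Step 1: 1.35 mL + 2650 μL = 4 mL total → factor 4/1.35 = 2.963
Step 2: 1.45 mL brought to 3.8 mL → factor 3.8/1.45 = 2.6207
Step 3: 220 μL brought to 24.1 mL → factor 24100/220 = 109.55
Step 4: 4.2 mL + 19.7 mL = 23.9 mL total → factor 23.9/4.2 = 5.6905
Step 5: 220 μL + 3300 μL = 3520 μL total → factor 3520/220 = 16
Dilution factor to solution 3 = 850.62; to solution 5 = 77447
[solution 3]/[solution 5] = (factor to solution 5)/(factor to solution 3) = 77447/850.62 = 91.0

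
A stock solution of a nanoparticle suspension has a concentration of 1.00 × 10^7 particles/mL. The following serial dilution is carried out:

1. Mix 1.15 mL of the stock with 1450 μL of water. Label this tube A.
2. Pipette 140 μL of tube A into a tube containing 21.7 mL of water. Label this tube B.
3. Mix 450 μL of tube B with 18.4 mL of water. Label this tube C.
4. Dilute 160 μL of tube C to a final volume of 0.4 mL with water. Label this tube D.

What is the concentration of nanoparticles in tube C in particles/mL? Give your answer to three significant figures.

677 particles/mL

Step 1: 1.15 mL + 1450 μL = 2.6 mL total → factor 2.6/1.15 = 2.2609
Step 2: 140 μL + 21.7 mL = 21840 μL total → factor 21840/140 = 156
Step 3: 450 μL + 18.4 mL = 18850 μL total → factor 18850/450 = 41.889
Dilution factor through tube C = 2.2609 × 156 × 41.889 = 14774
[tube C] = 1.00 × 10^7 particles/mL / 14774 = 677 particles/mL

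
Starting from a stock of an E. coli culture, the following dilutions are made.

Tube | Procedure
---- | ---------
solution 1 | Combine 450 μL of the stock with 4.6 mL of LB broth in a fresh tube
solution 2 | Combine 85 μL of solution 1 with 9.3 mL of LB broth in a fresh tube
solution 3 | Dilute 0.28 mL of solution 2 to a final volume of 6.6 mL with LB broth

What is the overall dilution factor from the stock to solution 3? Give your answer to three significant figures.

2.92 × 10^4

Step 1: 450 μL + 4.6 mL = 5050 μL total → factor 5050/450 = 11.222
Step 2: 85 μL + 9.3 mL = 9385 μL total → factor 9385/85 = 110.41
Step 3: 0.28 mL brought to 6.6 mL → factor 6.6/0.28 = 23.571
Overall dilution factor = 11.222 × 110.41 × 23.571 = 29207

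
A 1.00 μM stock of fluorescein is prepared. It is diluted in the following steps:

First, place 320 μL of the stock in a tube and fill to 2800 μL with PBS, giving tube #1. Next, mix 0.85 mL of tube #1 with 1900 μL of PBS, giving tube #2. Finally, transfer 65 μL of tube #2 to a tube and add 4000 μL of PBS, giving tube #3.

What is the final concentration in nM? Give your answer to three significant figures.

Step 1: 320 μL brought to 2800 μL → factor 2800/320 = 8.75
Step 2: 0.85 mL + 1900 μL = 2.75 mL total → factor 2.75/0.85 = 3.2353
Step 3: 65 μL + 4000 μL = 4065 μL total → factor 4065/65 = 62.538
Overall dilution factor = 8.75 × 3.2353 × 62.538 = 1770.4
Final = 1.00 μM / 1770.4 = 0.0005648 μM = 0.565 nM

0.565 nM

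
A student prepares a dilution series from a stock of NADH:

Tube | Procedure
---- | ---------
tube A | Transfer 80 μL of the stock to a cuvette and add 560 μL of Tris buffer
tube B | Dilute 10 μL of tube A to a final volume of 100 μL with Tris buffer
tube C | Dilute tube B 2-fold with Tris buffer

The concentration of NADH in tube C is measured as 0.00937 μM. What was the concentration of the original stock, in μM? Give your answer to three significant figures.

Step 1: 80 μL + 560 μL = 640 μL total → factor 640/80 = 8
Step 2: 10 μL brought to 100 μL → factor 100/10 = 10
Step 3: 2-fold → factor 2
Overall dilution factor = 8 × 10 × 2 = 160
Stock = 0.00937 μM × 160 = 1.50 μM

1.50 μM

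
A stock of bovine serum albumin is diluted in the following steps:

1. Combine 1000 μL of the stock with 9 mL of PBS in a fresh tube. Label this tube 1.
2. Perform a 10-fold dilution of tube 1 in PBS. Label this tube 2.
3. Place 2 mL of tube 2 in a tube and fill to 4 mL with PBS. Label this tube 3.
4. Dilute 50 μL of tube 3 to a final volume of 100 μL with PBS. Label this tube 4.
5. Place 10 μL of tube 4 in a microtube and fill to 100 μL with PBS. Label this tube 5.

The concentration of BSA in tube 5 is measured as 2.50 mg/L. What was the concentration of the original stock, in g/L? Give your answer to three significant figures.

10.0 g/L

Step 1: 1000 μL + 9 mL = 10000 μL total → factor 10000/1000 = 10
Step 2: 10-fold → factor 10
Step 3: 2 mL brought to 4 mL → factor 4/2 = 2
Step 4: 50 μL brought to 100 μL → factor 100/50 = 2
Step 5: 10 μL brought to 100 μL → factor 100/10 = 10
Overall dilution factor = 10 × 10 × 2 × 2 × 10 = 4000
Stock = 2.50 mg/L × 4000 = 1.000 × 10^4 mg/L = 10.0 g/L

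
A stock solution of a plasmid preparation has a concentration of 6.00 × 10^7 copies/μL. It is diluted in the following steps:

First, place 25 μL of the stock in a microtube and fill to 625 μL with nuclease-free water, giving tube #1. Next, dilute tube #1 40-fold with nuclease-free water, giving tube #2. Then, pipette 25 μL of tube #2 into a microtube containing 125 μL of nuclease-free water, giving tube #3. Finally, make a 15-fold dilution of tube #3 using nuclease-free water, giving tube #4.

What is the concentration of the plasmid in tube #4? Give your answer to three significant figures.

Step 1: 25 μL brought to 625 μL → factor 625/25 = 25
Step 2: 40-fold → factor 40
Step 3: 25 μL + 125 μL = 150 μL total → factor 150/25 = 6
Step 4: 15-fold → factor 15
Overall dilution factor = 25 × 40 × 6 × 15 = 90000
Final = 6.00 × 10^7 copies/μL / 90000 = 667 copies/μL

667 copies/μL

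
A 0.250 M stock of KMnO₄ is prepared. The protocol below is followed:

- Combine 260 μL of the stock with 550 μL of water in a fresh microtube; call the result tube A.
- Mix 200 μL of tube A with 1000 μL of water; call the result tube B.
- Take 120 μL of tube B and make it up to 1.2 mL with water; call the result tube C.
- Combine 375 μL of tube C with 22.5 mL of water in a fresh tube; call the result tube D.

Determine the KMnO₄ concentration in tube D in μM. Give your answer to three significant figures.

Step 1: 260 μL + 550 μL = 810 μL total → factor 810/260 = 3.1154
Step 2: 200 μL + 1000 μL = 1200 μL total → factor 1200/200 = 6
Step 3: 120 μL brought to 1.2 mL → factor 1200/120 = 10
Step 4: 375 μL + 22.5 mL = 22875 μL total → factor 22875/375 = 61
Overall dilution factor = 3.1154 × 6 × 10 × 61 = 11402
Final = 0.250 M / 11402 = 2.193 × 10^-5 M = 21.9 μM

21.9 μM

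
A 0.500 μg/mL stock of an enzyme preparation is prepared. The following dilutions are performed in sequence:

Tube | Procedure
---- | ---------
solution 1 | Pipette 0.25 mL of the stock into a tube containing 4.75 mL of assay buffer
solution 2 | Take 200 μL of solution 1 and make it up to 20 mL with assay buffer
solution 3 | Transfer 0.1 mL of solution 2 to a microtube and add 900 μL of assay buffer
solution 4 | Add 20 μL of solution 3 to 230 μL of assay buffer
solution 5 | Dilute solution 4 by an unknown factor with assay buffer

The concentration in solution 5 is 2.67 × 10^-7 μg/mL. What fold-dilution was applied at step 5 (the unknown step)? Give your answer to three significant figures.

7.49-fold

Step 1: 0.25 mL + 4.75 mL = 5 mL total → factor 5/0.25 = 20
Step 2: 200 μL brought to 20 mL → factor 20000/200 = 100
Step 3: 0.1 mL + 900 μL = 1 mL total → factor 1/0.1 = 10
Step 4: 20 μL + 230 μL = 250 μL total → factor 250/20 = 12.5
Step 5: unknown factor x
Product of known-step factors = 2.5 × 10^5
Overall factor = 0.500 μg/mL / (2.67 × 10^-7 μg/mL) = 1.8727 × 10^6
x = 1.8727 × 10^6 / 2.5 × 10^5 = 7.49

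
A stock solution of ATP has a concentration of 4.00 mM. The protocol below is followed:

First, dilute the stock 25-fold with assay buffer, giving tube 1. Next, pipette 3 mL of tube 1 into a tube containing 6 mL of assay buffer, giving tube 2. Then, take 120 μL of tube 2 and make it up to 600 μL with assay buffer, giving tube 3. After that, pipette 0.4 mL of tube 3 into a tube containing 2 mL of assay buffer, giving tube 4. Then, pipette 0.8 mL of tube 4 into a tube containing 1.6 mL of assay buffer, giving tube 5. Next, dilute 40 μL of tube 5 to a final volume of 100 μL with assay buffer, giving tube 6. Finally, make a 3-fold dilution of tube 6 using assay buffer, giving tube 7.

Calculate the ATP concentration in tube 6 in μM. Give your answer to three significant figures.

Step 1: 25-fold → factor 25
Step 2: 3 mL + 6 mL = 9 mL total → factor 9/3 = 3
Step 3: 120 μL brought to 600 μL → factor 600/120 = 5
Step 4: 0.4 mL + 2 mL = 2.4 mL total → factor 2.4/0.4 = 6
Step 5: 0.8 mL + 1.6 mL = 2.4 mL total → factor 2.4/0.8 = 3
Step 6: 40 μL brought to 100 μL → factor 100/40 = 2.5
Dilution factor through tube 6 = 25 × 3 × 5 × 6 × 3 × 2.5 = 16875
[tube 6] = 4.00 mM / 16875 = 0.0002370 mM = 0.237 μM

0.237 μM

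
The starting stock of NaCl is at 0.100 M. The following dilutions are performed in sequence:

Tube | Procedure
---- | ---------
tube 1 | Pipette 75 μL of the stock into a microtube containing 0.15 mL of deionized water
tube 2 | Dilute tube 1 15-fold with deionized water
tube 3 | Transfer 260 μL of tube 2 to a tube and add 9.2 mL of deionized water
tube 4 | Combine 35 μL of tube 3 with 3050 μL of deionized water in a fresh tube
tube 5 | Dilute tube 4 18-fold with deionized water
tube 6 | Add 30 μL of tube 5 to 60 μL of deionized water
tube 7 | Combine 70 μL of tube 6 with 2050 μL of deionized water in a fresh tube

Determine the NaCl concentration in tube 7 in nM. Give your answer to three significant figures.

Step 1: 75 μL + 0.15 mL = 225 μL total → factor 225/75 = 3
Step 2: 15-fold → factor 15
Step 3: 260 μL + 9.2 mL = 9460 μL total → factor 9460/260 = 36.385
Step 4: 35 μL + 3050 μL = 3085 μL total → factor 3085/35 = 88.143
Step 5: 18-fold → factor 18
Step 6: 30 μL + 60 μL = 90 μL total → factor 90/30 = 3
Step 7: 70 μL + 2050 μL = 2120 μL total → factor 2120/70 = 30.286
Overall dilution factor = 3 × 15 × 36.385 × 88.143 × 18 × 3 × 30.286 = 2.3602 × 10^8
Final = 0.100 M / 2.3602 × 10^8 = 4.237 × 10^-10 M = 0.424 nM

0.424 nM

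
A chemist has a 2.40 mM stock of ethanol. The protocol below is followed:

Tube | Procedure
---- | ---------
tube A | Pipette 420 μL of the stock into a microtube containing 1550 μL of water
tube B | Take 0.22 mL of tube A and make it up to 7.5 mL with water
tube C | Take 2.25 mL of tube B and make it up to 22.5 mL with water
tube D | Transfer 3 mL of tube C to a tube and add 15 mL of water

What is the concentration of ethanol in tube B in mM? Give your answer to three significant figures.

0.0150 mM

Step 1: 420 μL + 1550 μL = 1970 μL total → factor 1970/420 = 4.6905
Step 2: 0.22 mL brought to 7.5 mL → factor 7.5/0.22 = 34.091
Dilution factor through tube B = 4.6905 × 34.091 = 159.9
[tube B] = 2.40 mM / 159.9 = 0.0150 mM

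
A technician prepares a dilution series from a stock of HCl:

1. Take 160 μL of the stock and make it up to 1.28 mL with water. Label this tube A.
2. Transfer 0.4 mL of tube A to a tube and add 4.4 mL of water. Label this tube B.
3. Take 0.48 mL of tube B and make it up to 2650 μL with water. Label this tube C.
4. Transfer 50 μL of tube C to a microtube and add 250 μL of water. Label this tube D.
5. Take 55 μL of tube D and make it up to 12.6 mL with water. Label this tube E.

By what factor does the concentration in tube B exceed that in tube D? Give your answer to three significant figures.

33.1

Step 1: 160 μL brought to 1.28 mL → factor 1280/160 = 8
Step 2: 0.4 mL + 4.4 mL = 4.8 mL total → factor 4.8/0.4 = 12
Step 3: 0.48 mL brought to 2650 μL → factor 2.65/0.48 = 5.5208
Step 4: 50 μL + 250 μL = 300 μL total → factor 300/50 = 6
Dilution factor to tube B = 96; to tube D = 3180
[tube B]/[tube D] = (factor to tube D)/(factor to tube B) = 3180/96 = 33.1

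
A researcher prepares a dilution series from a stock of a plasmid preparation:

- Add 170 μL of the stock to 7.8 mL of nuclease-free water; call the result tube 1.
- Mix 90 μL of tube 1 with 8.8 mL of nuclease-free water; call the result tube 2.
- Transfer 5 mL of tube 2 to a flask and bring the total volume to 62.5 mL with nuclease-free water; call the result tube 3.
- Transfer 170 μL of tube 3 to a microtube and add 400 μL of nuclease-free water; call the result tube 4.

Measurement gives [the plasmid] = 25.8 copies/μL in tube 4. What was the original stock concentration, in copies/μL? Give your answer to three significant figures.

5.01 × 10^6 copies/μL

Step 1: 170 μL + 7.8 mL = 7970 μL total → factor 7970/170 = 46.882
Step 2: 90 μL + 8.8 mL = 8890 μL total → factor 8890/90 = 98.778
Step 3: 5 mL brought to 62.5 mL → factor 62.5/5 = 12.5
Step 4: 170 μL + 400 μL = 570 μL total → factor 570/170 = 3.3529
Overall dilution factor = 46.882 × 98.778 × 12.5 × 3.3529 = 1.9409 × 10^5
Stock = 25.8 copies/μL × 1.9409 × 10^5 = 5.01 × 10^6 copies/μL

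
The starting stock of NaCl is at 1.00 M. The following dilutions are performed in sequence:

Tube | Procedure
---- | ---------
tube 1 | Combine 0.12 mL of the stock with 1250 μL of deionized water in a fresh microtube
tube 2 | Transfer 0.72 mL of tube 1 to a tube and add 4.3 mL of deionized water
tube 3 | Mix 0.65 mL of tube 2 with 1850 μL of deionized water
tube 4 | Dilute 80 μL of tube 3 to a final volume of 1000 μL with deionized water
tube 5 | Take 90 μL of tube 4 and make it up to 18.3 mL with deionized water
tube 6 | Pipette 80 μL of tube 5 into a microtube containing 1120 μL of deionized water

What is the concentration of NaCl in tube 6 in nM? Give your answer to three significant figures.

85.7 nM

Step 1: 0.12 mL + 1250 μL = 1.37 mL total → factor 1.37/0.12 = 11.417
Step 2: 0.72 mL + 4.3 mL = 5.02 mL total → factor 5.02/0.72 = 6.9722
Step 3: 0.65 mL + 1850 μL = 2.5 mL total → factor 2.5/0.65 = 3.8462
Step 4: 80 μL brought to 1000 μL → factor 1000/80 = 12.5
Step 5: 90 μL brought to 18.3 mL → factor 18300/90 = 203.33
Step 6: 80 μL + 1120 μL = 1200 μL total → factor 1200/80 = 15
Overall dilution factor = 11.417 × 6.9722 × 3.8462 × 12.5 × 203.33 × 15 = 1.1672 × 10^7
Final = 1.00 M / 1.1672 × 10^7 = 8.567 × 10^-8 M = 85.7 nM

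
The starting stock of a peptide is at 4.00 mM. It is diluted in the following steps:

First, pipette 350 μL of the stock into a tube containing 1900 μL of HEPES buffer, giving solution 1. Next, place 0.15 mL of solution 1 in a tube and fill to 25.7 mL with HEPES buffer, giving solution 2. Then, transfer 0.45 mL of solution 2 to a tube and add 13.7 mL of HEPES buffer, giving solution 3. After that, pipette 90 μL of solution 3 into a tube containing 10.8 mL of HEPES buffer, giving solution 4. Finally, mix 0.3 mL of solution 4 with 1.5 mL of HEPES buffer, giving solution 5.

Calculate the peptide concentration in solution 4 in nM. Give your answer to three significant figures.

0.954 nM

Step 1: 350 μL + 1900 μL = 2250 μL total → factor 2250/350 = 6.4286
Step 2: 0.15 mL brought to 25.7 mL → factor 25.7/0.15 = 171.33
Step 3: 0.45 mL + 13.7 mL = 14.15 mL total → factor 14.15/0.45 = 31.444
Step 4: 90 μL + 10.8 mL = 10890 μL total → factor 10890/90 = 121
Dilution factor through solution 4 = 6.4286 × 171.33 × 31.444 × 121 = 4.1907 × 10^6
[solution 4] = 4.00 mM / 4.1907 × 10^6 = 9.545 × 10^-7 mM = 0.954 nM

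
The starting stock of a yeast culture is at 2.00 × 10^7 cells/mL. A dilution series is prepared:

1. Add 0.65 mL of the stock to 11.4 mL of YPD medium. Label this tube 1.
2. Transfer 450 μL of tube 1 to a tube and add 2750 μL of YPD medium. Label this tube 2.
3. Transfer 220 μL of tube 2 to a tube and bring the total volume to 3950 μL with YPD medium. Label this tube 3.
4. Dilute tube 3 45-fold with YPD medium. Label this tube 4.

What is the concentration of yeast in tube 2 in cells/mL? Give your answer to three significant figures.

1.52 × 10^5 cells/mL

Step 1: 0.65 mL + 11.4 mL = 12.05 mL total → factor 12.05/0.65 = 18.538
Step 2: 450 μL + 2750 μL = 3200 μL total → factor 3200/450 = 7.1111
Dilution factor through tube 2 = 18.538 × 7.1111 = 131.83
[tube 2] = 2.00 × 10^7 cells/mL / 131.83 = 1.52 × 10^5 cells/mL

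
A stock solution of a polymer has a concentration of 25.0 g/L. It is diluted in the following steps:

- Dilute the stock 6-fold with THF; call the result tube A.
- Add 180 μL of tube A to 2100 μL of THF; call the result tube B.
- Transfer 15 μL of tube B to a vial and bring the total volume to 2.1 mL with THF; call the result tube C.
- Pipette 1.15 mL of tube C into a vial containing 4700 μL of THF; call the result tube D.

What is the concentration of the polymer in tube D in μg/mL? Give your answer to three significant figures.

Step 1: 6-fold → factor 6
Step 2: 180 μL + 2100 μL = 2280 μL total → factor 2280/180 = 12.667
Step 3: 15 μL brought to 2.1 mL → factor 2100/15 = 140
Step 4: 1.15 mL + 4700 μL = 5.85 mL total → factor 5.85/1.15 = 5.087
Overall dilution factor = 6 × 12.667 × 140 × 5.087 = 54125
Final = 25.0 g/L / 54125 = 0.0004619 g/L = 0.462 μg/mL

0.462 μg/mL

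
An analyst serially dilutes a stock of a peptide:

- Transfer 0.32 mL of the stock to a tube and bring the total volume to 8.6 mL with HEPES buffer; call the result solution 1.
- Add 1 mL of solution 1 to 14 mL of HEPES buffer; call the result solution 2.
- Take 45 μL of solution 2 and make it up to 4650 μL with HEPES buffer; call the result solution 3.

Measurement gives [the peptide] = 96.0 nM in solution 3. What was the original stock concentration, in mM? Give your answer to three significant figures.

Step 1: 0.32 mL brought to 8.6 mL → factor 8.6/0.32 = 26.875
Step 2: 1 mL + 14 mL = 15 mL total → factor 15/1 = 15
Step 3: 45 μL brought to 4650 μL → factor 4650/45 = 103.33
Overall dilution factor = 26.875 × 15 × 103.33 = 41656
Stock = 96.0 nM × 41656 = 3.999 × 10^6 nM = 4.00 mM

4.00 mM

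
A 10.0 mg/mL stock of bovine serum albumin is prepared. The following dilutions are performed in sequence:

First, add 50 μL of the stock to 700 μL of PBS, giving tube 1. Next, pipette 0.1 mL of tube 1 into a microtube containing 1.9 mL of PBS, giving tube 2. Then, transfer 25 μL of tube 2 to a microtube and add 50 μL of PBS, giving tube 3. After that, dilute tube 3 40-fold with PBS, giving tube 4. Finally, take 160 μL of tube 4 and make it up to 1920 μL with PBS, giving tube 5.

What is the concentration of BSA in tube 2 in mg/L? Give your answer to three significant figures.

33.3 mg/L

Step 1: 50 μL + 700 μL = 750 μL total → factor 750/50 = 15
Step 2: 0.1 mL + 1.9 mL = 2 mL total → factor 2/0.1 = 20
Dilution factor through tube 2 = 15 × 20 = 300
[tube 2] = 10.0 mg/mL / 300 = 0.03333 mg/mL = 33.3 mg/L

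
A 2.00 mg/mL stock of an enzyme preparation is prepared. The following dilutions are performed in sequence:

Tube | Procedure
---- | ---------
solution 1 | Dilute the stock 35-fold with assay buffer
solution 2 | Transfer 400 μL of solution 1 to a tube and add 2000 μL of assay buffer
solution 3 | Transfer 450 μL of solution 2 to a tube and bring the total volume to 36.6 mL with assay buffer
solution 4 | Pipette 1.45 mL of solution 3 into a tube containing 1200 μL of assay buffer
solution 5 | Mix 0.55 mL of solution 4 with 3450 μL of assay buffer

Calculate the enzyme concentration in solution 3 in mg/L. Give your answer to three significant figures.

0.117 mg/L

Step 1: 35-fold → factor 35
Step 2: 400 μL + 2000 μL = 2400 μL total → factor 2400/400 = 6
Step 3: 450 μL brought to 36.6 mL → factor 36600/450 = 81.333
Dilution factor through solution 3 = 35 × 6 × 81.333 = 17080
[solution 3] = 2.00 mg/mL / 17080 = 0.0001171 mg/mL = 0.117 mg/L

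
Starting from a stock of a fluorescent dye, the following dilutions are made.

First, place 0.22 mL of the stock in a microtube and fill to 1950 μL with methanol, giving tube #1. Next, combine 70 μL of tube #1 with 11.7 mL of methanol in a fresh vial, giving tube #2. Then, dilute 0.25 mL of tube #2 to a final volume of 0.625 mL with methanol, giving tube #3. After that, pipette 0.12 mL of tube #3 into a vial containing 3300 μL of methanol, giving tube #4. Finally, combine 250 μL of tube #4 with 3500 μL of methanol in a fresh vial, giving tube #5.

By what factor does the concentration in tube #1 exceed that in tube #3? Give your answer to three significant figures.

Step 1: 0.22 mL brought to 1950 μL → factor 1.95/0.22 = 8.8636
Step 2: 70 μL + 11.7 mL = 11770 μL total → factor 11770/70 = 168.14
Step 3: 0.25 mL brought to 0.625 mL → factor 0.625/0.25 = 2.5
Dilution factor to tube #1 = 8.8636; to tube #3 = 3725.9
[tube #1]/[tube #3] = (factor to tube #3)/(factor to tube #1) = 3725.9/8.8636 = 420

420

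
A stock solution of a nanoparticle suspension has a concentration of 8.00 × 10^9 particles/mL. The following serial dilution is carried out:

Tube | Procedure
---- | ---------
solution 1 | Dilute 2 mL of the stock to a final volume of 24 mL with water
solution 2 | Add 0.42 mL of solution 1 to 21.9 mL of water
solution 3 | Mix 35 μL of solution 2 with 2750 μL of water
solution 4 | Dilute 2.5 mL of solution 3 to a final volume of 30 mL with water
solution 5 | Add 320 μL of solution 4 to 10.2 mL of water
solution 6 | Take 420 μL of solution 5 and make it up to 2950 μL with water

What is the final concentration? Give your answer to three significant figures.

56.9 particles/mL

Step 1: 2 mL brought to 24 mL → factor 24/2 = 12
Step 2: 0.42 mL + 21.9 mL = 22.32 mL total → factor 22.32/0.42 = 53.143
Step 3: 35 μL + 2750 μL = 2785 μL total → factor 2785/35 = 79.571
Step 4: 2.5 mL brought to 30 mL → factor 30/2.5 = 12
Step 5: 320 μL + 10.2 mL = 10520 μL total → factor 10520/320 = 32.875
Step 6: 420 μL brought to 2950 μL → factor 2950/420 = 7.0238
Overall dilution factor = 12 × 53.143 × 79.571 × 12 × 32.875 × 7.0238 = 1.4061 × 10^8
Final = 8.00 × 10^9 particles/mL / 1.4061 × 10^8 = 56.9 particles/mL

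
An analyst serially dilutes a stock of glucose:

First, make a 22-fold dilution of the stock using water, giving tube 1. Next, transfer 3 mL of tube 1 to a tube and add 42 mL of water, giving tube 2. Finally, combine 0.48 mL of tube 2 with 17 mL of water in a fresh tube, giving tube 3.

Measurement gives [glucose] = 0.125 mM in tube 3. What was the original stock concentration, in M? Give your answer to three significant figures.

Step 1: 22-fold → factor 22
Step 2: 3 mL + 42 mL = 45 mL total → factor 45/3 = 15
Step 3: 0.48 mL + 17 mL = 17.48 mL total → factor 17.48/0.48 = 36.417
Overall dilution factor = 22 × 15 × 36.417 = 12018
Stock = 0.125 mM × 12018 = 1502 mM = 1.50 M

1.50 M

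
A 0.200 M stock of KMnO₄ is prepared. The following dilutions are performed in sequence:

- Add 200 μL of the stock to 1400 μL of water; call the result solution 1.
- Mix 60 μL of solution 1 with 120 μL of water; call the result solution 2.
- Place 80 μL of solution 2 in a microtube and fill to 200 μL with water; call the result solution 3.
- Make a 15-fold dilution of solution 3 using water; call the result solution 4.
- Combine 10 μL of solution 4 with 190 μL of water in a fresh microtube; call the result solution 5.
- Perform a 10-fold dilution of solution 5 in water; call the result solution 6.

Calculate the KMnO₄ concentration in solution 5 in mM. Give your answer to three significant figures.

Step 1: 200 μL + 1400 μL = 1600 μL total → factor 1600/200 = 8
Step 2: 60 μL + 120 μL = 180 μL total → factor 180/60 = 3
Step 3: 80 μL brought to 200 μL → factor 200/80 = 2.5
Step 4: 15-fold → factor 15
Step 5: 10 μL + 190 μL = 200 μL total → factor 200/10 = 20
Dilution factor through solution 5 = 8 × 3 × 2.5 × 15 × 20 = 18000
[solution 5] = 0.200 M / 18000 = 1.111 × 10^-5 M = 0.0111 mM

0.0111 mM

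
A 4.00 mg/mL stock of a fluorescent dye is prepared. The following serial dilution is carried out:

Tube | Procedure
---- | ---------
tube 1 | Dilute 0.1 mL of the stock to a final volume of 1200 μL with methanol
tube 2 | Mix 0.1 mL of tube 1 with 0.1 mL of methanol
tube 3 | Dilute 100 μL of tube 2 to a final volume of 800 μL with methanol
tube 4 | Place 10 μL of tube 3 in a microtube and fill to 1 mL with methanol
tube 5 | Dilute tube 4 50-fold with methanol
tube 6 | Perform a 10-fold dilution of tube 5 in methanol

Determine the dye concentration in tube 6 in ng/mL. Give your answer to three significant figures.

Step 1: 0.1 mL brought to 1200 μL → factor 1.2/0.1 = 12
Step 2: 0.1 mL + 0.1 mL = 0.2 mL total → factor 0.2/0.1 = 2
Step 3: 100 μL brought to 800 μL → factor 800/100 = 8
Step 4: 10 μL brought to 1 mL → factor 1000/10 = 100
Step 5: 50-fold → factor 50
Step 6: 10-fold → factor 10
Overall dilution factor = 12 × 2 × 8 × 100 × 50 × 10 = 9.6 × 10^6
Final = 4.00 mg/mL / 9.6 × 10^6 = 4.167 × 10^-7 mg/mL = 0.417 ng/mL

0.417 ng/mL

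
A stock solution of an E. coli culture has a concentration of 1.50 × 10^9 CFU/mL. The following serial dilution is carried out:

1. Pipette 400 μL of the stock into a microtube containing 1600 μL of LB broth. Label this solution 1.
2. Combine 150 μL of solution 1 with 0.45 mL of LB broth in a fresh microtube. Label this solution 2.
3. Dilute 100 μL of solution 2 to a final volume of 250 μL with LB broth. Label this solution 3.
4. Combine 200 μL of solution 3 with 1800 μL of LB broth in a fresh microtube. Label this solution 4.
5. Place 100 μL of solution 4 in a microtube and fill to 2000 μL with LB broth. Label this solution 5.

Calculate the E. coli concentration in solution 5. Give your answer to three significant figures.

1.50 × 10^5 CFU/mL

Step 1: 400 μL + 1600 μL = 2000 μL total → factor 2000/400 = 5
Step 2: 150 μL + 0.45 mL = 600 μL total → factor 600/150 = 4
Step 3: 100 μL brought to 250 μL → factor 250/100 = 2.5
Step 4: 200 μL + 1800 μL = 2000 μL total → factor 2000/200 = 10
Step 5: 100 μL brought to 2000 μL → factor 2000/100 = 20
Dilution factor through solution 5 = 5 × 4 × 2.5 × 10 × 20 = 10000
[solution 5] = 1.50 × 10^9 CFU/mL / 10000 = 1.50 × 10^5 CFU/mL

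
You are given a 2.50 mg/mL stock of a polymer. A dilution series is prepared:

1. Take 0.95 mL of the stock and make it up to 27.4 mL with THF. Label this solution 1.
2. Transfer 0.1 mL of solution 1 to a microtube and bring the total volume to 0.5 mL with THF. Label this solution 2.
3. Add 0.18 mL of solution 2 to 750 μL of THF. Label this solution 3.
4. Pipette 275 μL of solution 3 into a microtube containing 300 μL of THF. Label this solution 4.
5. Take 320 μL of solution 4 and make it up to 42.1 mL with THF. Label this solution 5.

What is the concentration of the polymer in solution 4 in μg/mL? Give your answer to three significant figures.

1.60 μg/mL

Step 1: 0.95 mL brought to 27.4 mL → factor 27.4/0.95 = 28.842
Step 2: 0.1 mL brought to 0.5 mL → factor 0.5/0.1 = 5
Step 3: 0.18 mL + 750 μL = 0.93 mL total → factor 0.93/0.18 = 5.1667
Step 4: 275 μL + 300 μL = 575 μL total → factor 575/275 = 2.0909
Dilution factor through solution 4 = 28.842 × 5 × 5.1667 × 2.0909 = 1557.9
[solution 4] = 2.50 mg/mL / 1557.9 = 0.001605 mg/mL = 1.60 μg/mL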